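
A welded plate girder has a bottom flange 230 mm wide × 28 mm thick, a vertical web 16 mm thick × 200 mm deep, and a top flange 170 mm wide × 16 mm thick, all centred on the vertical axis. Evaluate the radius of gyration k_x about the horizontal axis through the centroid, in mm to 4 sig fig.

Break the section into simple shapes (no overlaps), measuring from the bottom-left corner of the bounding box.
Bottom plate: 230 × 28, A = 6 440 mm², y = 14 mm, Ī = 420 747 mm⁴.
Web plate: 16 × 200, A = 3 200 mm², y = 128 mm, Ī = 10 666 667 mm⁴.
Top plate: 170 × 16, A = 2 720 mm², y = 236 mm, Ī = 58026.7 mm⁴.
Centroid: ȳ = ΣA·y / ΣA = 92.3689 mm.
Transfer each piece to the horizontal axis through the centroid using Ī + A·d² with d = y − 92.3689:
  bottom plate: d = -78.3689 mm → contributes +39 973 227 mm⁴
  web plate: d = 35.6311 mm → contributes +14 729 300 mm⁴
  top plate: d = 143.631 mm → contributes +56 171 310 mm⁴
Total I = 110 873 838 mm⁴.
Radius of gyration: k = √(I/A) = √(110 873 838 / 12 360) = 94.7121 mm.

k_x ≈ 94.71 mm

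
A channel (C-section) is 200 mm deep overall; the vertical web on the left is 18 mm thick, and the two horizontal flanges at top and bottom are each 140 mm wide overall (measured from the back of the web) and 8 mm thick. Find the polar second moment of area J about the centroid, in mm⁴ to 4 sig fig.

Decompose the section into non-overlapping parts with the origin at the bottom-left of its bounding rectangle.
Web: 18 × 200, A = 3 600 mm², y = 100 mm, Ī = 12 000 000 mm⁴.
Top flange (beyond web): 122 × 8, A = 976 mm², y = 196 mm, Ī = 5205.33 mm⁴.
Bottom flange (beyond web): 122 × 8, A = 976 mm², y = 4 mm, Ī = 5205.33 mm⁴.
By symmetry the centroid is at mid-height, ȳ = 100 mm.
Transfer each piece to the centroidal x-axis using Ī + A·d² with d = y − 100:
  web: d = 0 mm → contributes +12 000 000 mm⁴
  top flange (beyond web): d = 96 mm → contributes +9 000 021 mm⁴
  bottom flange (beyond web): d = -96 mm → contributes +9 000 021 mm⁴
Total I = 30 000 043 mm⁴.
For the y-axis: x̄ = 33.611 mm.
Repeating about the centroidal y-axis gives I_y = 8 720 290 mm⁴.
Polar second moment: J = I_x + I_y = 38 720 333 mm⁴.

J ≈ 3.872 × 10⁷ mm⁴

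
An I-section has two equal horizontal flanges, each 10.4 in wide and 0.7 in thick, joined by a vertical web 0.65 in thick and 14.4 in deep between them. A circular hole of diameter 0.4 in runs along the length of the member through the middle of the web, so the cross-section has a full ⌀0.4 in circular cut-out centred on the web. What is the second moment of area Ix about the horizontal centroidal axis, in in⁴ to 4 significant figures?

Decompose the section into non-overlapping parts with the origin at the bottom-left of its bounding rectangle.
Bottom flange: 10.4 × 0.7, A = 7.28 in², y = 0.35 in, Ī = 0.297267 in⁴.
Web: 0.65 × 14.4, A = 9.36 in², y = 7.9 in, Ī = 161.741 in⁴.
Top flange: 10.4 × 0.7, A = 7.28 in², y = 15.45 in, Ī = 0.297267 in⁴.
Hole (subtracted): ⌀0.4, A = 0.125664 in², y = 7.9 in, Ī = 0.00125664 in⁴.
By symmetry the centroid is at mid-height, ȳ = 7.9 in.
Transfer each piece to the horizontal centroidal axis using Ī + A·d² with d = y − 7.9:
  bottom flange: d = -7.55 in → contributes +415.275 in⁴
  web: d = 0 in → contributes +161.741 in⁴
  top flange: d = 7.55 in → contributes +415.275 in⁴
  hole: d = 0 in → contributes −0.00125664 in⁴
Total I = 992.29 in⁴.

Ix ≈ 992.3 in⁴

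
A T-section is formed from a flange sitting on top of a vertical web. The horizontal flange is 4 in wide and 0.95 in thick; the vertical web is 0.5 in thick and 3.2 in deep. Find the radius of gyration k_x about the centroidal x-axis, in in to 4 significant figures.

Treat the section as a set of non-overlapping primitives; coordinates are from the bounding-box lower-left.
Flange: 4 × 0.95, A = 3.8 in², y = 3.675 in, Ī = 0.285792 in⁴.
Web: 0.5 × 3.2, A = 1.6 in², y = 1.6 in, Ī = 1.36533 in⁴.
Centroid: ȳ = ΣA·y / ΣA = 3.06019 in.
Transfer each piece to the centroidal x-axis using Ī + A·d² with d = y − 3.06019:
  flange: d = 0.614815 in → contributes +1.72218 in⁴
  web: d = -1.46019 in → contributes +4.77676 in⁴
Total I = 6.49894 in⁴.
Radius of gyration: k = √(I/A) = √(6.49894 / 5.4) = 1.09704 in.

k_x ≈ 1.097 in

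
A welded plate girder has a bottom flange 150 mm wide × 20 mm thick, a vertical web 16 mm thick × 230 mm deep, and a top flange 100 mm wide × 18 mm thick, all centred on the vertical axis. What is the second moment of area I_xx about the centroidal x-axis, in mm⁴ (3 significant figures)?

I_xx ≈ 8.82 × 10⁷ mm⁴

Break the section into simple shapes (no overlaps), measuring from the bottom-left corner of the bounding box.
Bottom plate: 150 × 20, A = 3 000 mm², y = 10 mm, Ī = 100 000 mm⁴.
Web plate: 16 × 230, A = 3 680 mm², y = 135 mm, Ī = 16 222 667 mm⁴.
Top plate: 100 × 18, A = 1 800 mm², y = 259 mm, Ī = 48 600 mm⁴.
Centroid: ȳ = ΣA·y / ΣA = 117.1 mm.
Transfer each piece to the centroidal x-axis using Ī + A·d² with d = y − 117.1:
  bottom plate: d = -107.1 mm → contributes +34 510 624 mm⁴
  web plate: d = 17.901 mm → contributes +17 401 900 mm⁴
  top plate: d = 141.9 mm → contributes +36 293 180 mm⁴
Total I = 88 205 703 mm⁴.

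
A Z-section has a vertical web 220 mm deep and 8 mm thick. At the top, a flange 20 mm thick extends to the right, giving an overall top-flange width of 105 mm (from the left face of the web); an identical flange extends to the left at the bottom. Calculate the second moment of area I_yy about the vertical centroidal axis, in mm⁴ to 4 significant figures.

Break the section into simple shapes (no overlaps), measuring from the bottom-left corner of the bounding box.
Web: 8 × 220, A = 1 760 mm², x = 101 mm, Ī = 9386.67 mm⁴.
Top flange (beyond web): 97 × 20, A = 1 940 mm², x = 153.5 mm, Ī = 1 521 122 mm⁴.
Bottom flange (beyond web): 97 × 20, A = 1 940 mm², x = 48.5 mm, Ī = 1 521 122 mm⁴.
Centroid: x̄ = ΣA·x / ΣA = 101 mm.
Transfer each piece to the vertical centroidal axis using Ī + A·d² with d = x − 101:
  web: d = 0 mm → contributes +9386.67 mm⁴
  top flange (beyond web): d = 52.5 mm → contributes +6 868 247 mm⁴
  bottom flange (beyond web): d = -52.5 mm → contributes +6 868 247 mm⁴
Total I = 13 745 880 mm⁴.

I_yy ≈ 1.375 × 10⁷ mm⁴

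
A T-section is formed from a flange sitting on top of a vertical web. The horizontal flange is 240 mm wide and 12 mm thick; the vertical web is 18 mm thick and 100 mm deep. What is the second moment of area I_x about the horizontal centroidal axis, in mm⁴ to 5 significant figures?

Break the section into simple shapes (no overlaps), measuring from the bottom-left corner of the bounding box.
Flange: 240 × 12, A = 2 880 mm², y = 106 mm, Ī = 34 560 mm⁴.
Web: 18 × 100, A = 1 800 mm², y = 50 mm, Ī = 1 500 000 mm⁴.
Centroid: ȳ = ΣA·y / ΣA = 84.46154 mm.
Transfer each piece to the horizontal centroidal axis using Ī + A·d² with d = y − 84.46154:
  flange: d = 21.53846 mm → contributes +1 370 607 mm⁴
  web: d = -34.46154 mm → contributes +3 637 676 mm⁴
Total I = 5 008 283 mm⁴.

I_x ≈ 5.0083 × 10⁶ mm⁴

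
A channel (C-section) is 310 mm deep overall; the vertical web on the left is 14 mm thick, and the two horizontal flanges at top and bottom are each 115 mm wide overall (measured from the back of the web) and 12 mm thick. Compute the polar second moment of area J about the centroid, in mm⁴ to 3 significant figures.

Treat the section as a set of non-overlapping primitives; coordinates are from the bounding-box lower-left.
Web: 14 × 310, A = 4 340 mm², y = 155 mm, Ī = 34 756 167 mm⁴.
Top flange (beyond web): 101 × 12, A = 1 212 mm², y = 304 mm, Ī = 14 544 mm⁴.
Bottom flange (beyond web): 101 × 12, A = 1 212 mm², y = 6 mm, Ī = 14 544 mm⁴.
By symmetry the centroid is at mid-height, ȳ = 155 mm.
Transfer each piece to the centroidal x-axis using Ī + A·d² with d = y − 155:
  web: d = 0 mm → contributes +34 756 167 mm⁴
  top flange (beyond web): d = 149 mm → contributes +26 922 156 mm⁴
  bottom flange (beyond web): d = -149 mm → contributes +26 922 156 mm⁴
Total I = 88 600 479 mm⁴.
For the y-axis: x̄ = 27.606 mm.
Repeating about the centroidal y-axis gives I_y = 7 273 753 mm⁴.
Polar second moment: J = I_x + I_y = 95 874 232 mm⁴.

J ≈ 9.59 × 10⁷ mm⁴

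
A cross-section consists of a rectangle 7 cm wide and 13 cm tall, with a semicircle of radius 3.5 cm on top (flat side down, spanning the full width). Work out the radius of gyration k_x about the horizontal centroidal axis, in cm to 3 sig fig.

k_x ≈ 4.58 cm

Split into non-overlapping primitives; take the origin at the lower-left of the bounding box.
Rectangular body: 7 × 13, A = 91 cm², y = 6.5 cm, Ī = 1281.6 cm⁴.
Semicircular cap: semicircle r = 3.5, A = 19.242 cm², y = 14.485 cm, Ī = 16.47 cm⁴.
Centroid: ȳ = ΣA·y / ΣA = 7.8938 cm.
Transfer each piece to the horizontal centroidal axis using Ī + A·d² with d = y − 7.8938:
  rectangular body: d = -1.3938 cm → contributes +1458.4 cm⁴
  semicircular cap: d = 6.5916 cm → contributes +852.54 cm⁴
Total I = 2310.9 cm⁴.
Radius of gyration: k = √(I/A) = √(2310.9 / 110.24) = 4.5784 cm.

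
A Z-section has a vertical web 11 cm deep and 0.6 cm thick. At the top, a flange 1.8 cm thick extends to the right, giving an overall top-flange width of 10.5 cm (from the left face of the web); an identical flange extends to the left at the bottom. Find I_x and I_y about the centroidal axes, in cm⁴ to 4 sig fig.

Split into non-overlapping primitives; take the origin at the lower-left of the bounding box.
Web: 0.6 × 11, A = 6.6 cm², y = 5.5 cm, Ī = 66.55 cm⁴.
Top flange (beyond web): 9.9 × 1.8, A = 17.82 cm², y = 10.1 cm, Ī = 4.8114 cm⁴.
Bottom flange (beyond web): 9.9 × 1.8, A = 17.82 cm², y = 0.9 cm, Ī = 4.8114 cm⁴.
Centroid: ȳ = ΣA·y / ΣA = 5.5 cm.
Transfer each piece to the centroidal x-axis using Ī + A·d² with d = y − 5.5:
  web: d = 0 cm → contributes +66.55 cm⁴
  top flange (beyond web): d = 4.6 cm → contributes +381.883 cm⁴
  bottom flange (beyond web): d = -4.6 cm → contributes +381.883 cm⁴
Total I = 830.315 cm⁴.
For the y-axis: x̄ = 10.2 cm.
Repeating about the centroidal y-axis gives I_y = 1273.62 cm⁴.

I_x ≈ 830.3 cm⁴, I_y ≈ 1274 cm⁴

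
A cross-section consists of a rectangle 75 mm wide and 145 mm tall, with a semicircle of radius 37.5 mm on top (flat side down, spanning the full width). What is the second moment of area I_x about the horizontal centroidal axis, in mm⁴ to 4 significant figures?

Treat the section as a set of non-overlapping primitives; coordinates are from the bounding-box lower-left.
Rectangular body: 75 × 145, A = 10 875 mm², y = 72.5 mm, Ī = 19 053 906 mm⁴.
Semicircular cap: semicircle r = 37.5, A = 2208.93 mm², y = 160.915 mm, Ī = 217 049 mm⁴.
Centroid: ȳ = ΣA·y / ΣA = 87.427 mm.
Transfer each piece to the horizontal centroidal axis using Ī + A·d² with d = y − 87.427:
  rectangular body: d = -14.927 mm → contributes +21 477 023 mm⁴
  semicircular cap: d = 73.4885 mm → contributes +12 146 518 mm⁴
Total I = 33 623 541 mm⁴.

I_x ≈ 3.362 × 10⁷ mm⁴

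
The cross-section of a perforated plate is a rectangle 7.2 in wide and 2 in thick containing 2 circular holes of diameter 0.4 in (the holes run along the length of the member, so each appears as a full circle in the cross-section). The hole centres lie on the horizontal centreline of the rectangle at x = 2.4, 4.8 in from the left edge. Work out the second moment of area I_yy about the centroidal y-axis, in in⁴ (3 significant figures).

Decompose the section into non-overlapping parts with the origin at the bottom-left of its bounding rectangle.
Plate: 7.2 × 2, A = 14.4 in², x = 3.6 in, Ī = 62.208 in⁴.
Hole 1 (subtracted): ⌀0.4, A = 0.12566 in², x = 2.4 in, Ī = 0.0012566 in⁴.
Hole 2 (subtracted): ⌀0.4, A = 0.12566 in², x = 4.8 in, Ī = 0.0012566 in⁴.
By symmetry the centroid is at mid-width, x̄ = 3.6 in.
Transfer each piece to the centroidal y-axis using Ī + A·d² with d = x − 3.6:
  plate: d = 0 in → contributes +62.208 in⁴
  hole 1: d = -1.2 in → contributes −0.18221 in⁴
  hole 2: d = 1.2 in → contributes −0.18221 in⁴
Total I = 61.844 in⁴.

I_yy ≈ 61.8 in⁴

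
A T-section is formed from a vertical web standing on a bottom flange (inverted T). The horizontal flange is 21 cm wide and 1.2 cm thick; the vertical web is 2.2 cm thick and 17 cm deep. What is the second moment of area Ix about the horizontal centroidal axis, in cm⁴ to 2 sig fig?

Ix ≈ 2200 cm⁴

Split into non-overlapping primitives; take the origin at the lower-left of the bounding box.
Flange: 21 × 1.2, A = 25.2 cm², y = 0.6 cm, Ī = 3.024 cm⁴.
Web: 2.2 × 17, A = 37.4 cm², y = 9.7 cm, Ī = 900.7 cm⁴.
Centroid: ȳ = ΣA·y / ΣA = 6.037 cm.
Transfer each piece to the horizontal centroidal axis using Ī + A·d² with d = y − 6.037:
  flange: d = -5.437 cm → contributes +747.9 cm⁴
  web: d = 3.663 cm → contributes +1 403 cm⁴
Total I = 2 150 cm⁴.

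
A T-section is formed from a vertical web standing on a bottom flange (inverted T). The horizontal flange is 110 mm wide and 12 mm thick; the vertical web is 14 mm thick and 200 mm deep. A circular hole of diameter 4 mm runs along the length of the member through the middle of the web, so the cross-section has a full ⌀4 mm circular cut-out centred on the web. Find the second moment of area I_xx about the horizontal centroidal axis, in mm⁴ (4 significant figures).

I_xx ≈ 1.941 × 10⁷ mm⁴

Treat the section as a set of non-overlapping primitives; coordinates are from the bounding-box lower-left.
Flange: 110 × 12, A = 1 320 mm², y = 6 mm, Ī = 15 840 mm⁴.
Web: 14 × 200, A = 2 800 mm², y = 112 mm, Ī = 9 333 333 mm⁴.
Hole (subtracted): ⌀4, A = 12.5664 mm², y = 112 mm, Ī = 12.5664 mm⁴.
Centroid: ȳ = ΣA·y / ΣA = 77.9349 mm.
Transfer each piece to the horizontal centroidal axis using Ī + A·d² with d = y − 77.9349:
  flange: d = -71.9349 mm → contributes +6 846 358 mm⁴
  web: d = 34.0651 mm → contributes +12 582 534 mm⁴
  hole: d = 34.0651 mm → contributes −14594.9 mm⁴
Total I = 19 414 297 mm⁴.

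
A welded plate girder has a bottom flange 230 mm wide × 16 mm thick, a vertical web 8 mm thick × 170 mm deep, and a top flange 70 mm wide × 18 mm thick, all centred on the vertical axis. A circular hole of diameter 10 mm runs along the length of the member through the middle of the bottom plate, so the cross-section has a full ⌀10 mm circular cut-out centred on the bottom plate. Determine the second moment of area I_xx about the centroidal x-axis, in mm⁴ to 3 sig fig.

I_xx ≈ 3.81 × 10⁷ mm⁴

Decompose the section into non-overlapping parts with the origin at the bottom-left of its bounding rectangle.
Bottom plate: 230 × 16, A = 3 680 mm², y = 8 mm, Ī = 78 507 mm⁴.
Web plate: 8 × 170, A = 1 360 mm², y = 101 mm, Ī = 3 275 333 mm⁴.
Top plate: 70 × 18, A = 1 260 mm², y = 195 mm, Ī = 34 020 mm⁴.
Hole (subtracted): ⌀10, A = 78.54 mm², y = 8 mm, Ī = 490.87 mm⁴.
Centroid: ȳ = ΣA·y / ΣA = 66.202 mm.
Transfer each piece to the centroidal x-axis using Ī + A·d² with d = y − 66.202:
  bottom plate: d = -58.202 mm → contributes +12 544 308 mm⁴
  web plate: d = 34.798 mm → contributes +4 922 180 mm⁴
  top plate: d = 128.8 mm → contributes +20 936 140 mm⁴
  hole: d = -58.202 mm → contributes −266 540 mm⁴
Total I = 38 136 088 mm⁴.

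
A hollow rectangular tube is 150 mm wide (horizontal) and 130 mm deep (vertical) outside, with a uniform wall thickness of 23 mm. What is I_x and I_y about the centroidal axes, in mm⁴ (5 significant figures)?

I_x ≈ 2.2326 × 10⁷ mm⁴, I_y ≈ 2.8688 × 10⁷ mm⁴

Split into non-overlapping primitives; take the origin at the lower-left of the bounding box.
Outer rectangle: 150 × 130, A = 19 500 mm², y = 65 mm, Ī = 27 462 500 mm⁴.
Inner void (subtracted): 104 × 84, A = 8 736 mm², y = 65 mm, Ī = 5 136 768 mm⁴.
By symmetry the centroid is at mid-height, ȳ = 65 mm.
All pieces are centred on the centroidal x-axis, so I = ΣĪ (holes subtracted) = 22 325 732 mm⁴.
Repeating about the centroidal y-axis gives I_y = 28 688 452 mm⁴.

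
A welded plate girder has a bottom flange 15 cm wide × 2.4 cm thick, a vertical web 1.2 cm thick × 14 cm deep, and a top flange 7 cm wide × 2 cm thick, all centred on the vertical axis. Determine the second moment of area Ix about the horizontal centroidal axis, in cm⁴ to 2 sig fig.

Decompose the section into non-overlapping parts with the origin at the bottom-left of its bounding rectangle.
Bottom plate: 15 × 2.4, A = 36 cm², y = 1.2 cm, Ī = 17.28 cm⁴.
Web plate: 1.2 × 14, A = 16.8 cm², y = 9.4 cm, Ī = 274.4 cm⁴.
Top plate: 7 × 2, A = 14 cm², y = 17.4 cm, Ī = 4.667 cm⁴.
Centroid: ȳ = ΣA·y / ΣA = 6.657 cm.
Transfer each piece to the horizontal centroidal axis using Ī + A·d² with d = y − 6.657:
  bottom plate: d = -5.457 cm → contributes +1 090 cm⁴
  web plate: d = 2.743 cm → contributes +400.8 cm⁴
  top plate: d = 10.74 cm → contributes +1 620 cm⁴
Total I = 3 111 cm⁴.

Ix ≈ 3100 cm⁴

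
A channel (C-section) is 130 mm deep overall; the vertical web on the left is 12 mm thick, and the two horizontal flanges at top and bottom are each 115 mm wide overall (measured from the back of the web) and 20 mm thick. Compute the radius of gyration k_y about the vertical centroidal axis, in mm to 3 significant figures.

Decompose the section into non-overlapping parts with the origin at the bottom-left of its bounding rectangle.
Web: 12 × 130, A = 1 560 mm², x = 6 mm, Ī = 18 720 mm⁴.
Top flange (beyond web): 103 × 20, A = 2 060 mm², x = 63.5 mm, Ī = 1 821 212 mm⁴.
Bottom flange (beyond web): 103 × 20, A = 2 060 mm², x = 63.5 mm, Ī = 1 821 212 mm⁴.
Centroid: x̄ = ΣA·x / ΣA = 47.708 mm.
Transfer each piece to the vertical centroidal axis using Ī + A·d² with d = x − 47.708:
  web: d = -41.708 mm → contributes +2 732 396 mm⁴
  top flange (beyond web): d = 15.792 mm → contributes +2 334 966 mm⁴
  bottom flange (beyond web): d = 15.792 mm → contributes +2 334 966 mm⁴
Total I = 7 402 328 mm⁴.
Radius of gyration: k = √(I/A) = √(7 402 328 / 5 680) = 36.1 mm.

k_y ≈ 36.1 mm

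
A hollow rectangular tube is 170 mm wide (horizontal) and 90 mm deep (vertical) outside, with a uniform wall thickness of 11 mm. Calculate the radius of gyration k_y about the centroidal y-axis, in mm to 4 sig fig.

Split into non-overlapping primitives; take the origin at the lower-left of the bounding box.
Outer rectangle: 170 × 90, A = 15 300 mm², x = 85 mm, Ī = 36 847 500 mm⁴.
Inner void (subtracted): 148 × 68, A = 10 064 mm², x = 85 mm, Ī = 18 370 155 mm⁴.
By symmetry the centroid is at mid-width, x̄ = 85 mm.
All pieces are centred on the centroidal y-axis, so I = ΣĪ (holes subtracted) = 18 477 345 mm⁴.
Radius of gyration: k = √(I/A) = √(18 477 345 / 5 236) = 59.4046 mm.

k_y ≈ 59.40 mm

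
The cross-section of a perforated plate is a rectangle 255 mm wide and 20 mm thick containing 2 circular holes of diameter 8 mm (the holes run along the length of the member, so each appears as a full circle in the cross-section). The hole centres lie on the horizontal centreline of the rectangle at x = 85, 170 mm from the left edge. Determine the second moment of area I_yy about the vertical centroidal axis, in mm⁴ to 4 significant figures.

I_yy ≈ 2.745 × 10⁷ mm⁴

Split into non-overlapping primitives; take the origin at the lower-left of the bounding box.
Plate: 255 × 20, A = 5 100 mm², x = 127.5 mm, Ī = 27 635 625 mm⁴.
Hole 1 (subtracted): ⌀8, A = 50.2655 mm², x = 85 mm, Ī = 201.062 mm⁴.
Hole 2 (subtracted): ⌀8, A = 50.2655 mm², x = 170 mm, Ī = 201.062 mm⁴.
By symmetry the centroid is at mid-width, x̄ = 127.5 mm.
Transfer each piece to the vertical centroidal axis using Ī + A·d² with d = x − 127.5:
  plate: d = 0 mm → contributes +27 635 625 mm⁴
  hole 1: d = -42.5 mm → contributes −90993.1 mm⁴
  hole 2: d = 42.5 mm → contributes −90993.1 mm⁴
Total I = 27 453 639 mm⁴.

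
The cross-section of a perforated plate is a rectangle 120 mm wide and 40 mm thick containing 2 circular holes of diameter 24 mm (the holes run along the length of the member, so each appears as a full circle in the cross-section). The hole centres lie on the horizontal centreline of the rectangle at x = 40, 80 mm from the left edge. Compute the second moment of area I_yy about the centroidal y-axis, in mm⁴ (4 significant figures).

Treat the section as a set of non-overlapping primitives; coordinates are from the bounding-box lower-left.
Plate: 120 × 40, A = 4 800 mm², x = 60 mm, Ī = 5 760 000 mm⁴.
Hole 1 (subtracted): ⌀24, A = 452.389 mm², x = 40 mm, Ī = 16 286 mm⁴.
Hole 2 (subtracted): ⌀24, A = 452.389 mm², x = 80 mm, Ī = 16 286 mm⁴.
By symmetry the centroid is at mid-width, x̄ = 60 mm.
Transfer each piece to the centroidal y-axis using Ī + A·d² with d = x − 60:
  plate: d = 0 mm → contributes +5 760 000 mm⁴
  hole 1: d = -20 mm → contributes −197 242 mm⁴
  hole 2: d = 20 mm → contributes −197 242 mm⁴
Total I = 5 365 516 mm⁴.

I_yy ≈ 5.366 × 10⁶ mm⁴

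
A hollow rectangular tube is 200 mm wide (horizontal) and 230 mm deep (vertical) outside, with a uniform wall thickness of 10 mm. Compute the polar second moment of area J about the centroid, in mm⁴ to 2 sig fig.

J ≈ 1.2 × 10⁸ mm⁴

Split into non-overlapping primitives; take the origin at the lower-left of the bounding box.
Outer rectangle: 200 × 230, A = 46 000 mm², y = 115 mm, Ī = 202 783 333 mm⁴.
Inner void (subtracted): 180 × 210, A = 37 800 mm², y = 115 mm, Ī = 138 915 000 mm⁴.
By symmetry the centroid is at mid-height, ȳ = 115 mm.
All pieces are centred on the centroidal x-axis, so I = ΣĪ (holes subtracted) = 63 868 333 mm⁴.
Repeating about the centroidal y-axis gives I_y = 51 273 333 mm⁴.
Polar second moment: J = I_x + I_y = 115 141 667 mm⁴.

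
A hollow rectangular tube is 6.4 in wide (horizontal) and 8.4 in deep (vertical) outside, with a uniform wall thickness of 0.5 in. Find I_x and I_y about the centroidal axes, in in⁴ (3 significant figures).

I_x ≈ 134 in⁴, I_y ≈ 86.4 in⁴

Break the section into simple shapes (no overlaps), measuring from the bottom-left corner of the bounding box.
Outer rectangle: 6.4 × 8.4, A = 53.76 in², y = 4.2 in, Ī = 316.11 in⁴.
Inner void (subtracted): 5.4 × 7.4, A = 39.96 in², y = 4.2 in, Ī = 182.35 in⁴.
By symmetry the centroid is at mid-height, ȳ = 4.2 in.
All pieces are centred on the centroidal x-axis, so I = ΣĪ (holes subtracted) = 133.76 in⁴.
Repeating about the centroidal y-axis gives I_y = 86.398 in⁴.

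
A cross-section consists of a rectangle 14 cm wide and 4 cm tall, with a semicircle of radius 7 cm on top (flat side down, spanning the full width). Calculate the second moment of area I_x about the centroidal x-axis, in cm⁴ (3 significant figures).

I_x ≈ 1140 cm⁴

Decompose the section into non-overlapping parts with the origin at the bottom-left of its bounding rectangle.
Rectangular body: 14 × 4, A = 56 cm², y = 2 cm, Ī = 74.667 cm⁴.
Semicircular cap: semicircle r = 7, A = 76.969 cm², y = 6.9709 cm, Ī = 263.53 cm⁴.
Centroid: ȳ = ΣA·y / ΣA = 4.8774 cm.
Transfer each piece to the centroidal x-axis using Ī + A·d² with d = y − 4.8774:
  rectangular body: d = -2.8774 cm → contributes +538.31 cm⁴
  semicircular cap: d = 2.0935 cm → contributes +600.86 cm⁴
Total I = 1139.2 cm⁴.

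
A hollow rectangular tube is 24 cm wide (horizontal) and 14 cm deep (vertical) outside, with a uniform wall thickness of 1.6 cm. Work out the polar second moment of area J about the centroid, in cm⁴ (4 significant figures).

J ≈ 1.133 × 10⁴ cm⁴

Decompose the section into non-overlapping parts with the origin at the bottom-left of its bounding rectangle.
Outer rectangle: 24 × 14, A = 336 cm², y = 7 cm, Ī = 5 488 cm⁴.
Inner void (subtracted): 20.8 × 10.8, A = 224.64 cm², y = 7 cm, Ī = 2183.5 cm⁴.
By symmetry the centroid is at mid-height, ȳ = 7 cm.
All pieces are centred on the centroidal x-axis, so I = ΣĪ (holes subtracted) = 3304.5 cm⁴.
Repeating about the centroidal y-axis gives I_y = 8028.98 cm⁴.
Polar second moment: J = I_x + I_y = 11333.5 cm⁴.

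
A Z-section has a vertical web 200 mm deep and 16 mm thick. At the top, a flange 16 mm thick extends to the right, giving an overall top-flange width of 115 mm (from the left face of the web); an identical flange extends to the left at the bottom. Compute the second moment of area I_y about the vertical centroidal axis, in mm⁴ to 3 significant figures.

Split into non-overlapping primitives; take the origin at the lower-left of the bounding box.
Web: 16 × 200, A = 3 200 mm², x = 107 mm, Ī = 68 267 mm⁴.
Top flange (beyond web): 99 × 16, A = 1 584 mm², x = 164.5 mm, Ī = 1 293 732 mm⁴.
Bottom flange (beyond web): 99 × 16, A = 1 584 mm², x = 49.5 mm, Ī = 1 293 732 mm⁴.
Centroid: x̄ = ΣA·x / ΣA = 107 mm.
Transfer each piece to the vertical centroidal axis using Ī + A·d² with d = x − 107:
  web: d = 0 mm → contributes +68 267 mm⁴
  top flange (beyond web): d = 57.5 mm → contributes +6 530 832 mm⁴
  bottom flange (beyond web): d = -57.5 mm → contributes +6 530 832 mm⁴
Total I = 13 129 931 mm⁴.

I_y ≈ 1.31 × 10⁷ mm⁴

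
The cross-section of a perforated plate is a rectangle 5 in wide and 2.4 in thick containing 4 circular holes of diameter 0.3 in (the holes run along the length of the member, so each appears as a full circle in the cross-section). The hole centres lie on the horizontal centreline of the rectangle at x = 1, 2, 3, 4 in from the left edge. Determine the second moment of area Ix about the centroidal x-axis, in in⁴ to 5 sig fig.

Ix ≈ 5.7584 in⁴

Break the section into simple shapes (no overlaps), measuring from the bottom-left corner of the bounding box.
Plate: 5 × 2.4, A = 12 in², y = 1.2 in, Ī = 5.76 in⁴.
Hole 1 (subtracted): ⌀0.3, A = 0.07068583 in², y = 1.2 in, Ī = 0.0003976078 in⁴.
Hole 2 (subtracted): ⌀0.3, A = 0.07068583 in², y = 1.2 in, Ī = 0.0003976078 in⁴.
Hole 3 (subtracted): ⌀0.3, A = 0.07068583 in², y = 1.2 in, Ī = 0.0003976078 in⁴.
Hole 4 (subtracted): ⌀0.3, A = 0.07068583 in², y = 1.2 in, Ī = 0.0003976078 in⁴.
By symmetry the centroid is at mid-height, ȳ = 1.2 in.
All pieces are centred on the centroidal x-axis, so I = ΣĪ (holes subtracted) = 5.75841 in⁴.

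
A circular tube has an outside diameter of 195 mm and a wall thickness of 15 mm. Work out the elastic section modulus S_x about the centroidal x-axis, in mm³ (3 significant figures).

Treat the section as a set of non-overlapping primitives; coordinates are from the bounding-box lower-left.
Outer circle: ⌀195, A = 29 865 mm², y = 97.5 mm, Ī = 70 975 481 mm⁴.
Bore (subtracted): ⌀165, A = 21 382 mm², y = 97.5 mm, Ī = 36 383 601 mm⁴.
By symmetry the centroid is at mid-height, ȳ = 97.5 mm.
All pieces are centred on the centroidal x-axis, so I = ΣĪ (holes subtracted) = 34 591 880 mm⁴.
Extreme fibre distance c = 97.5 mm; S = I/c = 354 789 mm³.

S_x ≈ 3.55 × 10⁵ mm³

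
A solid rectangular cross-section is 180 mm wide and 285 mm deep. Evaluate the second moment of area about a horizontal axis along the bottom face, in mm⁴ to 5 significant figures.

The section: 180 × 285, A = 51 300 mm², y = 142.5 mm, Ī = 347 236 875 mm⁴.
Transfer it to the base of the section using Ī + A·d² with d = y − 0:
  the section: d = 142.5 mm → contributes +1 388 947 500 mm⁴
Total I = 1 388 947 500 mm⁴.

I_base ≈ 1.3889 × 10⁹ mm⁴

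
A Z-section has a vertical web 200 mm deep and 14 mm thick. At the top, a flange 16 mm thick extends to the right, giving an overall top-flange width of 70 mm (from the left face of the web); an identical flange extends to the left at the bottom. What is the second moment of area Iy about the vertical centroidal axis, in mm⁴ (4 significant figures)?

Decompose the section into non-overlapping parts with the origin at the bottom-left of its bounding rectangle.
Web: 14 × 200, A = 2 800 mm², x = 63 mm, Ī = 45733.3 mm⁴.
Top flange (beyond web): 56 × 16, A = 896 mm², x = 98 mm, Ī = 234 155 mm⁴.
Bottom flange (beyond web): 56 × 16, A = 896 mm², x = 28 mm, Ī = 234 155 mm⁴.
Centroid: x̄ = ΣA·x / ΣA = 63 mm.
Transfer each piece to the vertical centroidal axis using Ī + A·d² with d = x − 63:
  web: d = 0 mm → contributes +45733.3 mm⁴
  top flange (beyond web): d = 35 mm → contributes +1 331 755 mm⁴
  bottom flange (beyond web): d = -35 mm → contributes +1 331 755 mm⁴
Total I = 2 709 243 mm⁴.

Iy ≈ 2.709 × 10⁶ mm⁴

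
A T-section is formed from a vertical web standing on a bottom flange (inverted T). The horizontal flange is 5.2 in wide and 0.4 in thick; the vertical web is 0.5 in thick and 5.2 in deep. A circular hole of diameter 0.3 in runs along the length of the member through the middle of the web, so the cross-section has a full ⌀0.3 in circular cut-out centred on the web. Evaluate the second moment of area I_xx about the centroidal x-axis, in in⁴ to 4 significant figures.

Decompose the section into non-overlapping parts with the origin at the bottom-left of its bounding rectangle.
Flange: 5.2 × 0.4, A = 2.08 in², y = 0.2 in, Ī = 0.0277333 in⁴.
Web: 0.5 × 5.2, A = 2.6 in², y = 3 in, Ī = 5.85867 in⁴.
Hole (subtracted): ⌀0.3, A = 0.0706858 in², y = 3 in, Ī = 0.000397608 in⁴.
Centroid: ȳ = ΣA·y / ΣA = 1.73647 in.
Transfer each piece to the centroidal x-axis using Ī + A·d² with d = y − 1.73647:
  flange: d = -1.53647 in → contributes +4.93808 in⁴
  web: d = 1.26353 in → contributes +10.0096 in⁴
  hole: d = 1.26353 in → contributes −0.113248 in⁴
Total I = 14.8344 in⁴.

I_xx ≈ 14.83 in⁴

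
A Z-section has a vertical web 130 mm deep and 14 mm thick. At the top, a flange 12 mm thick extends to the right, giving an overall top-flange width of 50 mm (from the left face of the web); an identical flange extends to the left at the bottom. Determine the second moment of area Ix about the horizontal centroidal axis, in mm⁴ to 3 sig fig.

Ix ≈ 5.58 × 10⁶ mm⁴

Treat the section as a set of non-overlapping primitives; coordinates are from the bounding-box lower-left.
Web: 14 × 130, A = 1 820 mm², y = 65 mm, Ī = 2 563 167 mm⁴.
Top flange (beyond web): 36 × 12, A = 432 mm², y = 124 mm, Ī = 5 184 mm⁴.
Bottom flange (beyond web): 36 × 12, A = 432 mm², y = 6 mm, Ī = 5 184 mm⁴.
Centroid: ȳ = ΣA·y / ΣA = 65 mm.
Transfer each piece to the horizontal centroidal axis using Ī + A·d² with d = y − 65:
  web: d = 0 mm → contributes +2 563 167 mm⁴
  top flange (beyond web): d = 59 mm → contributes +1 508 976 mm⁴
  bottom flange (beyond web): d = -59 mm → contributes +1 508 976 mm⁴
Total I = 5 581 119 mm⁴.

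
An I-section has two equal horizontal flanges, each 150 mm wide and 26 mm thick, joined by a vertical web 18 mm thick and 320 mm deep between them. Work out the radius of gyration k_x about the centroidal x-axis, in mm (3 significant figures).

Treat the section as a set of non-overlapping primitives; coordinates are from the bounding-box lower-left.
Bottom flange: 150 × 26, A = 3 900 mm², y = 13 mm, Ī = 219 700 mm⁴.
Web: 18 × 320, A = 5 760 mm², y = 186 mm, Ī = 49 152 000 mm⁴.
Top flange: 150 × 26, A = 3 900 mm², y = 359 mm, Ī = 219 700 mm⁴.
By symmetry the centroid is at mid-height, ȳ = 186 mm.
Transfer each piece to the centroidal x-axis using Ī + A·d² with d = y − 186:
  bottom flange: d = -173 mm → contributes +116 942 800 mm⁴
  web: d = 0 mm → contributes +49 152 000 mm⁴
  top flange: d = 173 mm → contributes +116 942 800 mm⁴
Total I = 283 037 600 mm⁴.
Radius of gyration: k = √(I/A) = √(283 037 600 / 13 560) = 144.47 mm.

k_x ≈ 144 mm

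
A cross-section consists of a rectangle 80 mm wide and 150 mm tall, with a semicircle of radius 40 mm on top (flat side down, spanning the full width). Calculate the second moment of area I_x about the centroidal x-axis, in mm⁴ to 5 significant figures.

I_x ≈ 4.0361 × 10⁷ mm⁴

Decompose the section into non-overlapping parts with the origin at the bottom-left of its bounding rectangle.
Rectangular body: 80 × 150, A = 12 000 mm², y = 75 mm, Ī = 22 500 000 mm⁴.
Semicircular cap: semicircle r = 40, A = 2513.274 mm², y = 166.9765 mm, Ī = 280977.8 mm⁴.
Centroid: ȳ = ΣA·y / ΣA = 90.92764 mm.
Transfer each piece to the centroidal x-axis using Ī + A·d² with d = y − 90.92764:
  rectangular body: d = -15.92764 mm → contributes +25 544 277 mm⁴
  semicircular cap: d = 76.04889 mm → contributes +14 816 330 mm⁴
Total I = 40 360 608 mm⁴.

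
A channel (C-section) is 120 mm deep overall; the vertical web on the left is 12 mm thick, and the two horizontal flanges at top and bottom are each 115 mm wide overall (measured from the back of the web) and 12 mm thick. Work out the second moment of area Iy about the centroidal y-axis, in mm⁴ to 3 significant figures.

Iy ≈ 5.21 × 10⁶ mm⁴

Break the section into simple shapes (no overlaps), measuring from the bottom-left corner of the bounding box.
Web: 12 × 120, A = 1 440 mm², x = 6 mm, Ī = 17 280 mm⁴.
Top flange (beyond web): 103 × 12, A = 1 236 mm², x = 63.5 mm, Ī = 1 092 727 mm⁴.
Bottom flange (beyond web): 103 × 12, A = 1 236 mm², x = 63.5 mm, Ī = 1 092 727 mm⁴.
Centroid: x̄ = ΣA·x / ΣA = 42.334 mm.
Transfer each piece to the centroidal y-axis using Ī + A·d² with d = x − 42.334:
  web: d = -36.334 mm → contributes +1 918 347 mm⁴
  top flange (beyond web): d = 21.166 mm → contributes +1 646 436 mm⁴
  bottom flange (beyond web): d = 21.166 mm → contributes +1 646 436 mm⁴
Total I = 5 211 219 mm⁴.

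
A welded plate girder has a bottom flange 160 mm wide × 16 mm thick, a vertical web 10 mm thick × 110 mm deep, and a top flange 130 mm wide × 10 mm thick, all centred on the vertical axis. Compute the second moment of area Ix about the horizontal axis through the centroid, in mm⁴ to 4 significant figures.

Ix ≈ 1.462 × 10⁷ mm⁴

Split into non-overlapping primitives; take the origin at the lower-left of the bounding box.
Bottom plate: 160 × 16, A = 2 560 mm², y = 8 mm, Ī = 54613.3 mm⁴.
Web plate: 10 × 110, A = 1 100 mm², y = 71 mm, Ī = 1 109 167 mm⁴.
Top plate: 130 × 10, A = 1 300 mm², y = 131 mm, Ī = 10833.3 mm⁴.
Centroid: ȳ = ΣA·y / ΣA = 54.2097 mm.
Transfer each piece to the horizontal axis through the centroid using Ī + A·d² with d = y − 54.2097:
  bottom plate: d = -46.2097 mm → contributes +5 521 069 mm⁴
  web plate: d = 16.7903 mm → contributes +1 419 273 mm⁴
  top plate: d = 76.7903 mm → contributes +7 676 613 mm⁴
Total I = 14 616 955 mm⁴.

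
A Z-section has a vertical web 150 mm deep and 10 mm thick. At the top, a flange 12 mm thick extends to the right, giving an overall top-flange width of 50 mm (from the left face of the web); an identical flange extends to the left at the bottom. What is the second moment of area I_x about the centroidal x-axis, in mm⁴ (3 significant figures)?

Break the section into simple shapes (no overlaps), measuring from the bottom-left corner of the bounding box.
Web: 10 × 150, A = 1 500 mm², y = 75 mm, Ī = 2 812 500 mm⁴.
Top flange (beyond web): 40 × 12, A = 480 mm², y = 144 mm, Ī = 5 760 mm⁴.
Bottom flange (beyond web): 40 × 12, A = 480 mm², y = 6 mm, Ī = 5 760 mm⁴.
Centroid: ȳ = ΣA·y / ΣA = 75 mm.
Transfer each piece to the centroidal x-axis using Ī + A·d² with d = y − 75:
  web: d = 0 mm → contributes +2 812 500 mm⁴
  top flange (beyond web): d = 69 mm → contributes +2 291 040 mm⁴
  bottom flange (beyond web): d = -69 mm → contributes +2 291 040 mm⁴
Total I = 7 394 580 mm⁴.

I_x ≈ 7.39 × 10⁶ mm⁴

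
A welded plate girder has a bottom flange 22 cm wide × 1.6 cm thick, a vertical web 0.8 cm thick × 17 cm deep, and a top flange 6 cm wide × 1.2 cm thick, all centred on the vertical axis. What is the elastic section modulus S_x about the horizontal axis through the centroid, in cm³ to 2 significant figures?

Treat the section as a set of non-overlapping primitives; coordinates are from the bounding-box lower-left.
Bottom plate: 22 × 1.6, A = 35.2 cm², y = 0.8 cm, Ī = 7.509 cm⁴.
Web plate: 0.8 × 17, A = 13.6 cm², y = 10.1 cm, Ī = 327.5 cm⁴.
Top plate: 6 × 1.2, A = 7.2 cm², y = 19.2 cm, Ī = 0.864 cm⁴.
Centroid: ȳ = ΣA·y / ΣA = 5.424 cm.
Transfer each piece to the horizontal axis through the centroid using Ī + A·d² with d = y − 5.424:
  bottom plate: d = -4.624 cm → contributes +760.2 cm⁴
  web plate: d = 4.676 cm → contributes +624.9 cm⁴
  top plate: d = 13.78 cm → contributes +1 367 cm⁴
Total I = 2 752 cm⁴.
Extreme fibre distance c = 14.38 cm; S = I/c = 191.5 cm³.

S_x ≈ 190 cm³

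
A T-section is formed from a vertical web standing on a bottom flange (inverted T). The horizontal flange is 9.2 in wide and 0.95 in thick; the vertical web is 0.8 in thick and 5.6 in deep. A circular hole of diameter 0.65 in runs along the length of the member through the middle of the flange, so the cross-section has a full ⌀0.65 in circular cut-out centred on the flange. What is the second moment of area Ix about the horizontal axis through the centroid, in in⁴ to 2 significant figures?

Ix ≈ 44 in⁴

Decompose the section into non-overlapping parts with the origin at the bottom-left of its bounding rectangle.
Flange: 9.2 × 0.95, A = 8.74 in², y = 0.475 in, Ī = 0.6573 in⁴.
Web: 0.8 × 5.6, A = 4.48 in², y = 3.75 in, Ī = 11.71 in⁴.
Hole (subtracted): ⌀0.65, A = 0.3318 in², y = 0.475 in, Ī = 0.008762 in⁴.
Centroid: ȳ = ΣA·y / ΣA = 1.613 in.
Transfer each piece to the horizontal axis through the centroid using Ī + A·d² with d = y − 1.613:
  flange: d = -1.138 in → contributes +11.98 in⁴
  web: d = 2.137 in → contributes +32.16 in⁴
  hole: d = -1.138 in → contributes −0.4388 in⁴
Total I = 43.7 in⁴.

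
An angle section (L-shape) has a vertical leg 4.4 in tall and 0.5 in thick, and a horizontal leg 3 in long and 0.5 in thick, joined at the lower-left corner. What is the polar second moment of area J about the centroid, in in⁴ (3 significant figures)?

J ≈ 9.10 in⁴

Treat the section as a set of non-overlapping primitives; coordinates are from the bounding-box lower-left.
Vertical leg: 0.5 × 4.4, A = 2.2 in², y = 2.2 in, Ī = 3.5493 in⁴.
Horizontal leg (remainder): 2.5 × 0.5, A = 1.25 in², y = 0.25 in, Ī = 0.026042 in⁴.
Centroid: ȳ = ΣA·y / ΣA = 1.4935 in.
Transfer each piece to the centroidal x-axis using Ī + A·d² with d = y − 1.4935:
  vertical leg: d = 0.70652 in → contributes +4.6475 in⁴
  horizontal leg (remainder): d = -1.2435 in → contributes +1.9588 in⁴
Total I = 6.6064 in⁴.
For the y-axis: x̄ = 0.79348 in.
Repeating about the centroidal y-axis gives I_y = 2.4904 in⁴.
Polar second moment: J = I_x + I_y = 9.0967 in⁴.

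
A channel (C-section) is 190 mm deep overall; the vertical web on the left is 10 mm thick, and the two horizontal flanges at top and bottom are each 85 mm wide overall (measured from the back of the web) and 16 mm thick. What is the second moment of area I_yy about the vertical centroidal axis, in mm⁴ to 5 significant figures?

I_yy ≈ 3.0563 × 10⁶ mm⁴

Decompose the section into non-overlapping parts with the origin at the bottom-left of its bounding rectangle.
Web: 10 × 190, A = 1 900 mm², x = 5 mm, Ī = 15833.33 mm⁴.
Top flange (beyond web): 75 × 16, A = 1 200 mm², x = 47.5 mm, Ī = 562 500 mm⁴.
Bottom flange (beyond web): 75 × 16, A = 1 200 mm², x = 47.5 mm, Ī = 562 500 mm⁴.
Centroid: x̄ = ΣA·x / ΣA = 28.72093 mm.
Transfer each piece to the vertical centroidal axis using Ī + A·d² with d = x − 28.72093:
  web: d = -23.72093 mm → contributes +1 084 930 mm⁴
  top flange (beyond web): d = 18.77907 mm → contributes +985684.2 mm⁴
  bottom flange (beyond web): d = 18.77907 mm → contributes +985684.2 mm⁴
Total I = 3 056 298 mm⁴.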